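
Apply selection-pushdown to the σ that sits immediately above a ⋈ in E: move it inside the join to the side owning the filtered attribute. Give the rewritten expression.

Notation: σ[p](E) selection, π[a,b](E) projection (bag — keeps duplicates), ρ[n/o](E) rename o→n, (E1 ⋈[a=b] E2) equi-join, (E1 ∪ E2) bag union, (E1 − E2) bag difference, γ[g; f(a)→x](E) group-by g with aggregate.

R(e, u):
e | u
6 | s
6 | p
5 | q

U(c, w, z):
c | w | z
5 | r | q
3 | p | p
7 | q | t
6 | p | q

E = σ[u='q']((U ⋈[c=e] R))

σ filters on u, owned by the right side.
E' = (U ⋈[c=e] σ[u='q'](R))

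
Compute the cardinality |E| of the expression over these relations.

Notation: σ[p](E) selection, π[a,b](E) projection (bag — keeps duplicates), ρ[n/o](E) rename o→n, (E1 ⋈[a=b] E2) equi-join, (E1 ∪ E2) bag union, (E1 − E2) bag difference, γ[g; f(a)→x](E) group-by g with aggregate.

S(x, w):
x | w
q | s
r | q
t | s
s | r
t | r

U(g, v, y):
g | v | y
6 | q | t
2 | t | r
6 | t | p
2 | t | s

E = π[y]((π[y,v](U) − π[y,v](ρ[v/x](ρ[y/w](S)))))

Stepwise |·|:
  U → 4
  π[y,v](U) → 4
  S → 5
  ρ[y/w](S) → 5
  ρ[v/x](ρ[y/w](S)) → 5
  π[y,v](ρ[v/x](ρ[y/w](S))) → 5
  (π[y,v](U) − π[y,v](ρ[v/x](ρ[y/w](S)))) → 2
  π[y]((π[y,v](U) − π[y,v](ρ[v/x](ρ[y/w](S))))) → 2

|E| = 2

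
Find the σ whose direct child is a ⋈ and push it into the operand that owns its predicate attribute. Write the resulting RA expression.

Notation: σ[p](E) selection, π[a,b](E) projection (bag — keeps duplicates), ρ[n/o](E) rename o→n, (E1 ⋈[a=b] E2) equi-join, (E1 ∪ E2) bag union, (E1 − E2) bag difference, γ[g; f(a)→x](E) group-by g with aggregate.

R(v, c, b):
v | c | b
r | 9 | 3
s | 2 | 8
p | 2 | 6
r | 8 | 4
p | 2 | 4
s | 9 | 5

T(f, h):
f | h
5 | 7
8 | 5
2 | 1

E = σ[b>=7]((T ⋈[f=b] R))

σ filters on b, owned by the right side.
E' = (T ⋈[f=b] σ[b>=7](R))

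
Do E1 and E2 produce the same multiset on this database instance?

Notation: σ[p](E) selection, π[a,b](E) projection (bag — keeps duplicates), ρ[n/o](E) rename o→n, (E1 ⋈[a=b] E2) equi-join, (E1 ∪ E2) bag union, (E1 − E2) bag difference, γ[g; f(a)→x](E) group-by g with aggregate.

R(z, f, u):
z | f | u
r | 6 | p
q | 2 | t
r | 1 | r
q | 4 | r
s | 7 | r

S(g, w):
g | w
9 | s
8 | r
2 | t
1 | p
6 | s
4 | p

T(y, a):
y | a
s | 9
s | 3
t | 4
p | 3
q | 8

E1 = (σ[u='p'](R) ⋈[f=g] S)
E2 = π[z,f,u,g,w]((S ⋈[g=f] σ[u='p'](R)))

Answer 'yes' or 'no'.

E1 stepwise |·|:
  R → 5
  σ[u='p'](R) → 1
  S → 6
  (σ[u='p'](R) ⋈[f=g] S) → 1
E2 stepwise |·|:
  S → 6
  R → 5
  σ[u='p'](R) → 1
  (S ⋈[g=f] σ[u='p'](R)) → 1
  π[z,f,u,g,w]((S ⋈[g=f] σ[u='p'](R))) → 1

E1 and E2 produce the same multiset:
z | f | u | g | w
r | 6 | p | 6 | s

yes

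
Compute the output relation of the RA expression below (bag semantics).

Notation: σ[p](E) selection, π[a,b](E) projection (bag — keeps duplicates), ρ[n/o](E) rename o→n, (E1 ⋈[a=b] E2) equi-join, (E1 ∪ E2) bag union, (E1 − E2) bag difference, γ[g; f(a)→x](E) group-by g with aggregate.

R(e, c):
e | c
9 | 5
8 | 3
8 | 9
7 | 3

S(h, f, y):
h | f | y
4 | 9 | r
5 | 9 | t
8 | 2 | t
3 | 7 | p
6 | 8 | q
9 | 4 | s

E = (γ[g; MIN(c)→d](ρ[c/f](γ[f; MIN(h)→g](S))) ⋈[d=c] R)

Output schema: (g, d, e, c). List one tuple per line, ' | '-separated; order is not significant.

Per-node cardinality:
  S → 6
  γ[f; MIN(h)→g](S) → 5
  ρ[c/f](γ[f; MIN(h)→g](S)) → 5
  γ[g; MIN(c)→d](ρ[c/f](γ[f; MIN(h)→g](S))) → 5
  R → 4
  (γ[g; MIN(c)→d](ρ[c/f](γ[f; MIN(h)→g](S))) ⋈[d=c] R) → 1

== RESULT ==
g | d | e | c
4 | 9 | 8 | 9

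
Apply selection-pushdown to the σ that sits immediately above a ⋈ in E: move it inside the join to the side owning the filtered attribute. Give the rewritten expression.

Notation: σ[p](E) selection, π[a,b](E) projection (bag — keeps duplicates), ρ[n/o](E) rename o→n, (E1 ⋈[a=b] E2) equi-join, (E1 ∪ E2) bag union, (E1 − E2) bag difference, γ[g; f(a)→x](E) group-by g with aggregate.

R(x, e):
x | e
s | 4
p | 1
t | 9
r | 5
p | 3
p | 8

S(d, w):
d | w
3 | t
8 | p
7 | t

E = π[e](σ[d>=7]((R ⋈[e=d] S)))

σ filters on d, owned by the right side.
E' = π[e]((R ⋈[e=d] σ[d>=7](S)))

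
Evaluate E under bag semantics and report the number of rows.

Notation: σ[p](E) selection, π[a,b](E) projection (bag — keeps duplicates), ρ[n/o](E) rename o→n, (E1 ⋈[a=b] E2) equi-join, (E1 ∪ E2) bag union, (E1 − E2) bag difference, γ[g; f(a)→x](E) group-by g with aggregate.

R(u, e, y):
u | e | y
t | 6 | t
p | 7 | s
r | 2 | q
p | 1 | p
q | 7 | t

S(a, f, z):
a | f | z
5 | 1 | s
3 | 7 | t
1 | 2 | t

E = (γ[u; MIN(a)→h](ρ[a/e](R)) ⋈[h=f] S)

Per-node cardinality:
  R → 5
  ρ[a/e](R) → 5
  γ[u; MIN(a)→h](ρ[a/e](R)) → 4
  S → 3
  (γ[u; MIN(a)→h](ρ[a/e](R)) ⋈[h=f] S) → 3

|E| = 3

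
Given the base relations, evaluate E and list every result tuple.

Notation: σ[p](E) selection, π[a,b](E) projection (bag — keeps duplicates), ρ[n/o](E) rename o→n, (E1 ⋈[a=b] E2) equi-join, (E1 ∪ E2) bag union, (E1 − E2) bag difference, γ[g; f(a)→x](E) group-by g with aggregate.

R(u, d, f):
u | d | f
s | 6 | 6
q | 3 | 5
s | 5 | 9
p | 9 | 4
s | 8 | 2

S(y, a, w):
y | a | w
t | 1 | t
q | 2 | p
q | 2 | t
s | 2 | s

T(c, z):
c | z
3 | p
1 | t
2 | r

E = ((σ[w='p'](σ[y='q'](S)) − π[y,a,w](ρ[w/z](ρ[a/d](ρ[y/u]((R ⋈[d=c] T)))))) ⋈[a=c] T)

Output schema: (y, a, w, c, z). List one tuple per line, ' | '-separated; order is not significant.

Subexpression sizes:
  S → 4
  σ[y='q'](S) → 2
  σ[w='p'](σ[y='q'](S)) → 1
  R → 5
  T → 3
  (R ⋈[d=c] T) → 1
  ρ[y/u]((R ⋈[d=c] T)) → 1
  ρ[a/d](ρ[y/u]((R ⋈[d=c] T))) → 1
  ρ[w/z](ρ[a/d](ρ[y/u]((R ⋈[d=c] T)))) → 1
  π[y,a,w](ρ[w/z](ρ[a/d](ρ[y/u]((R ⋈[d=c] T))))) → 1
  (σ[w='p'](σ[y='q'](S)) − π[y,a,w](ρ[w/z](ρ[a/d](ρ[y/u]((R ⋈[d=c] T)))))) → 1
  T → 3
  ((σ[w='p'](σ[y='q'](S)) − π[y,a,w](ρ[w/z](ρ[a/d](ρ[y/u]((R ⋈[d=c] T)))))) ⋈[a=c] T) → 1

== RESULT ==
y | a | w | c | z
q | 2 | p | 2 | r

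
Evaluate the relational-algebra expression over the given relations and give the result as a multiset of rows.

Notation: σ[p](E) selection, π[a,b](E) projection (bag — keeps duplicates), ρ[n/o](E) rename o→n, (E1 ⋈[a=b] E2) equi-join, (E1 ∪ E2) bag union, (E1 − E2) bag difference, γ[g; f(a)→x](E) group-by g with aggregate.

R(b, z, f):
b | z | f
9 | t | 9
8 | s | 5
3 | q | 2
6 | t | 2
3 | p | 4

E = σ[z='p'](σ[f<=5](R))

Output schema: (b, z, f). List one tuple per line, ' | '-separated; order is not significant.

Row counts bottom-up:
  R → 5
  σ[f<=5](R) → 4
  σ[z='p'](σ[f<=5](R)) → 1

== RESULT ==
b | z | f
3 | p | 4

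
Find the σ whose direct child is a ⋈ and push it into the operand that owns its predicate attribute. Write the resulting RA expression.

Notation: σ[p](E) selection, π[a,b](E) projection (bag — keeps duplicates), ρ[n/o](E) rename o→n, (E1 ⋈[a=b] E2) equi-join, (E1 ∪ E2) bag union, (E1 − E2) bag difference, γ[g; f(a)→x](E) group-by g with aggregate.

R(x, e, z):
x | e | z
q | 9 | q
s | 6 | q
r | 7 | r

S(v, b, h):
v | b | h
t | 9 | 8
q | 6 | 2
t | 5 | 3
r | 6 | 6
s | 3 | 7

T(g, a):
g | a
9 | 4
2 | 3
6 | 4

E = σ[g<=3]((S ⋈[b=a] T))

σ filters on g, owned by the right side.
E' = (S ⋈[b=a] σ[g<=3](T))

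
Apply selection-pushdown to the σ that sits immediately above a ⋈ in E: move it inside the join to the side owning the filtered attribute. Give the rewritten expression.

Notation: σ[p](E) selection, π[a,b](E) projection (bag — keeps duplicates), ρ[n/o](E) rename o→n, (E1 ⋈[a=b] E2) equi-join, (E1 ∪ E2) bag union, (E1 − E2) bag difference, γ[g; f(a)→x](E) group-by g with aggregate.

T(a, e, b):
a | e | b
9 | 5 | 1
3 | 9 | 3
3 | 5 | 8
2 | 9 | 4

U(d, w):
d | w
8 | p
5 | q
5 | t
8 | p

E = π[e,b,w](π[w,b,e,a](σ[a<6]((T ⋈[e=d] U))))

σ filters on a, owned by the left side.
E' = π[e,b,w](π[w,b,e,a]((σ[a<6](T) ⋈[e=d] U)))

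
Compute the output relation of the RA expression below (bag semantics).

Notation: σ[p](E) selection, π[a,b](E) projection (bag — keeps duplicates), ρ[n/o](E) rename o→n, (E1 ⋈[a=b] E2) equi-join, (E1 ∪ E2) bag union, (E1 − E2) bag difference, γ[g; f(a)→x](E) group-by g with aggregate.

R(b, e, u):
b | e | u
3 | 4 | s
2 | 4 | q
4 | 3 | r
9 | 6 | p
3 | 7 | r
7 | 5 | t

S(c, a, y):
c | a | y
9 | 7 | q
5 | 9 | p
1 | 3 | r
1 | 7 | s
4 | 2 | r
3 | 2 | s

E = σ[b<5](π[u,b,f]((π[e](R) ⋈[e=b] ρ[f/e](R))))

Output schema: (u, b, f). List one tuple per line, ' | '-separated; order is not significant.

Per-node cardinality:
  R → 6
  π[e](R) → 6
  R → 6
  ρ[f/e](R) → 6
  (π[e](R) ⋈[e=b] ρ[f/e](R)) → 5
  π[u,b,f]((π[e](R) ⋈[e=b] ρ[f/e](R))) → 5
  σ[b<5](π[u,b,f]((π[e](R) ⋈[e=b] ρ[f/e](R)))) → 4

== RESULT ==
u | b | f
r | 3 | 7
r | 4 | 3
r | 4 | 3
s | 3 | 4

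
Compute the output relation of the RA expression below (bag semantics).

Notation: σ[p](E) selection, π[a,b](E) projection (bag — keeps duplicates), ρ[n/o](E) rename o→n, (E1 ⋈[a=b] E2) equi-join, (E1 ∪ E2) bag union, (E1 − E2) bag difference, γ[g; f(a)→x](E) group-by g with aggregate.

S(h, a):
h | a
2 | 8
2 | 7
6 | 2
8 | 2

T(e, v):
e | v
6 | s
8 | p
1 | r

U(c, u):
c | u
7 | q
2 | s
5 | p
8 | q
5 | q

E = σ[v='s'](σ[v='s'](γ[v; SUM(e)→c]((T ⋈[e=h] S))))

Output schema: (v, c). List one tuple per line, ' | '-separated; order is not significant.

Per-node cardinality:
  T → 3
  S → 4
  (T ⋈[e=h] S) → 2
  γ[v; SUM(e)→c]((T ⋈[e=h] S)) → 2
  σ[v='s'](γ[v; SUM(e)→c]((T ⋈[e=h] S))) → 1
  σ[v='s'](σ[v='s'](γ[v; SUM(e)→c]((T ⋈[e=h] S)))) → 1

== RESULT ==
v | c
s | 6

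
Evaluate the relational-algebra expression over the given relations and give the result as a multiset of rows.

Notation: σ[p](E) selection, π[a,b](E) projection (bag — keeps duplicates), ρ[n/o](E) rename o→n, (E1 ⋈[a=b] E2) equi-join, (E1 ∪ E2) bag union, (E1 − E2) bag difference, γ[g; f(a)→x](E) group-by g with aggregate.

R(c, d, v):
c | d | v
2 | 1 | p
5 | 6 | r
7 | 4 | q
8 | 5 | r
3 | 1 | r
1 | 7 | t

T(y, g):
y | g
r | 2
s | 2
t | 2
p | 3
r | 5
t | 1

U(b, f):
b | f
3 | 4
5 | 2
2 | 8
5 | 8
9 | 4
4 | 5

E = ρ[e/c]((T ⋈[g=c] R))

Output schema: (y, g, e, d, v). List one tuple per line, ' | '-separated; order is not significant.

Subexpression sizes:
  T → 6
  R → 6
  (T ⋈[g=c] R) → 6
  ρ[e/c]((T ⋈[g=c] R)) → 6

== RESULT ==
y | g | e | d | v
p | 3 | 3 | 1 | r
r | 2 | 2 | 1 | p
r | 5 | 5 | 6 | r
s | 2 | 2 | 1 | p
t | 1 | 1 | 7 | t
t | 2 | 2 | 1 | p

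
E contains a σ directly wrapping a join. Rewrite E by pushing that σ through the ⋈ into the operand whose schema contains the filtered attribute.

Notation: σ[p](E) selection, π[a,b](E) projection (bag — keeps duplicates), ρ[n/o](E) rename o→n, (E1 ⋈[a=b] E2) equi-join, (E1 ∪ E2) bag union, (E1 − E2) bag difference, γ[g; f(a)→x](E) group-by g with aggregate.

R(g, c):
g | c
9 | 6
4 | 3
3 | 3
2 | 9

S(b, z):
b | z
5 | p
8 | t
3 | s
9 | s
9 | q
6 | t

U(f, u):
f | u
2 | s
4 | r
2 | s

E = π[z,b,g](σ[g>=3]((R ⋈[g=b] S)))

σ filters on g, owned by the left side.
E' = π[z,b,g]((σ[g>=3](R) ⋈[g=b] S))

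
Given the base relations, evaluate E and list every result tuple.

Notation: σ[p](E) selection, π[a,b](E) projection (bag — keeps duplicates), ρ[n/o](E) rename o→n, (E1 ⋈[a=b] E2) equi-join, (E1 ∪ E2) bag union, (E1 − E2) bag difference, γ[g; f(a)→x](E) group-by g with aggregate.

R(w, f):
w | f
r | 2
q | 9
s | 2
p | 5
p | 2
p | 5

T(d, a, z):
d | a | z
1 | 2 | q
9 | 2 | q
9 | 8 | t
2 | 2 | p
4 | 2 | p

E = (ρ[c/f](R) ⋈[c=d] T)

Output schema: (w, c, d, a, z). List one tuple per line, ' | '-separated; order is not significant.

Stepwise |·|:
  R → 6
  ρ[c/f](R) → 6
  T → 5
  (ρ[c/f](R) ⋈[c=d] T) → 5

== RESULT ==
w | c | d | a | z
p | 2 | 2 | 2 | p
q | 9 | 9 | 2 | q
q | 9 | 9 | 8 | t
r | 2 | 2 | 2 | p
s | 2 | 2 | 2 | p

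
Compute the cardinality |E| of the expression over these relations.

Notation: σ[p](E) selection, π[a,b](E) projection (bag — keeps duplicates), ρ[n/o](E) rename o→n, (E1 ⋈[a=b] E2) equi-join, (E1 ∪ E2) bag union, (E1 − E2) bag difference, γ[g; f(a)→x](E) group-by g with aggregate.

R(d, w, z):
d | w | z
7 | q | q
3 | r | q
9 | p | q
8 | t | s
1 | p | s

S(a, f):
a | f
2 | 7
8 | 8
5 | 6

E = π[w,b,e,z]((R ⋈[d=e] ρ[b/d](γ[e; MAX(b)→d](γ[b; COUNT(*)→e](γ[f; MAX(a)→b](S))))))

Row counts bottom-up:
  R → 5
  S → 3
  γ[f; MAX(a)→b](S) → 3
  γ[b; COUNT(*)→e](γ[f; MAX(a)→b](S)) → 3
  γ[e; MAX(b)→d](γ[b; COUNT(*)→e](γ[f; MAX(a)→b](S))) → 1
  ρ[b/d](γ[e; MAX(b)→d](γ[b; COUNT(*)→e](γ[f; MAX(a)→b](S)))) → 1
  (R ⋈[d=e] ρ[b/d](γ[e; MAX(b)→d](γ[b; COUNT(*)→e](γ[f; MAX(a)→b](S))))) → 1
  π[w,b,e,z]((R ⋈[d=e] ρ[b/d](γ[e; MAX(b)→d](γ[b; COUNT(*)→e](γ[f; MAX(a)→b](S)))))) → 1

|E| = 1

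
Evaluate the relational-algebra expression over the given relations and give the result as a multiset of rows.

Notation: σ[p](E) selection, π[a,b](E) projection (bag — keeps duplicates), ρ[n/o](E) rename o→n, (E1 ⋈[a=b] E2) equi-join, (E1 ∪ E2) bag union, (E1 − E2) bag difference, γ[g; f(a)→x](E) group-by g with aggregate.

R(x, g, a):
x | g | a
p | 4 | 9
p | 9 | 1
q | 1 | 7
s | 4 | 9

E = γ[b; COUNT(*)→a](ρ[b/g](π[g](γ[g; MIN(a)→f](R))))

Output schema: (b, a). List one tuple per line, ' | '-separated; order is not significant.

Subexpression sizes:
  R → 4
  γ[g; MIN(a)→f](R) → 3
  π[g](γ[g; MIN(a)→f](R)) → 3
  ρ[b/g](π[g](γ[g; MIN(a)→f](R))) → 3
  γ[b; COUNT(*)→a](ρ[b/g](π[g](γ[g; MIN(a)→f](R)))) → 3

== RESULT ==
b | a
1 | 1
4 | 1
9 | 1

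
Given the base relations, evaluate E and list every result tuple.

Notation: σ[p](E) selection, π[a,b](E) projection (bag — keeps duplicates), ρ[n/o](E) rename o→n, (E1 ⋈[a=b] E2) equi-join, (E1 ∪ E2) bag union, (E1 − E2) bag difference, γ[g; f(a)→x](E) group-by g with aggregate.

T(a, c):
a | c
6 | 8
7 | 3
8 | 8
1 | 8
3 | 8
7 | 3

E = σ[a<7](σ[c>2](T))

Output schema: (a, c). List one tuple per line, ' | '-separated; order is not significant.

Stepwise |·|:
  T → 6
  σ[c>2](T) → 6
  σ[a<7](σ[c>2](T)) → 3

== RESULT ==
a | c
1 | 8
3 | 8
6 | 8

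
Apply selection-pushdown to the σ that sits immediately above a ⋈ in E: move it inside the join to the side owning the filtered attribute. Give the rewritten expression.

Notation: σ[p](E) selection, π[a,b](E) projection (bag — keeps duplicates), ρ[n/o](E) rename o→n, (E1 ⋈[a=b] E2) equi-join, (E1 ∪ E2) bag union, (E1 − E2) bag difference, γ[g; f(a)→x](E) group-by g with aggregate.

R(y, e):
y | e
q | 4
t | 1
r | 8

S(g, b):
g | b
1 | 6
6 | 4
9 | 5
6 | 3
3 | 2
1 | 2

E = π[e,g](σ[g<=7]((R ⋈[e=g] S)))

σ filters on g, owned by the right side.
E' = π[e,g]((R ⋈[e=g] σ[g<=7](S)))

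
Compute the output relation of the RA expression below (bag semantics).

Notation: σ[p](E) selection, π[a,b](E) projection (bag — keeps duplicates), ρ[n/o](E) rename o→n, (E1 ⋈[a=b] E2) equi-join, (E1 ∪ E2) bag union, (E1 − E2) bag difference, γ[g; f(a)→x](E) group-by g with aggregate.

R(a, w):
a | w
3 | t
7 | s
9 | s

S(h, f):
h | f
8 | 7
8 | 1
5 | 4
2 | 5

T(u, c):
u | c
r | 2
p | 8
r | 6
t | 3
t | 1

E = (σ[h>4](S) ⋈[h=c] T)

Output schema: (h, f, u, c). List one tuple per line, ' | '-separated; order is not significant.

Subexpression sizes:
  S → 4
  σ[h>4](S) → 3
  T → 5
  (σ[h>4](S) ⋈[h=c] T) → 2

== RESULT ==
h | f | u | c
8 | 1 | p | 8
8 | 7 | p | 8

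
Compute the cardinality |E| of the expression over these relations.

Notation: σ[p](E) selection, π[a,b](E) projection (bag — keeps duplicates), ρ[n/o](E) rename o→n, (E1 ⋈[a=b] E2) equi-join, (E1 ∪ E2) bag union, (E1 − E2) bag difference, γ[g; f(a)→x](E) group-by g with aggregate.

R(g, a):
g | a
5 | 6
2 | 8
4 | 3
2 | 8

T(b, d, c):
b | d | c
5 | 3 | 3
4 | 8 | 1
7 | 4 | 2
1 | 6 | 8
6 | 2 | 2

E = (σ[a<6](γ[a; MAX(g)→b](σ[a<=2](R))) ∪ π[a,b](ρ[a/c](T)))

Stepwise |·|:
  R → 4
  σ[a<=2](R) → 0
  γ[a; MAX(g)→b](σ[a<=2](R)) → 0
  σ[a<6](γ[a; MAX(g)→b](σ[a<=2](R))) → 0
  T → 5
  ρ[a/c](T) → 5
  π[a,b](ρ[a/c](T)) → 5
  (σ[a<6](γ[a; MAX(g)→b](σ[a<=2](R))) ∪ π[a,b](ρ[a/c](T))) → 5

|E| = 5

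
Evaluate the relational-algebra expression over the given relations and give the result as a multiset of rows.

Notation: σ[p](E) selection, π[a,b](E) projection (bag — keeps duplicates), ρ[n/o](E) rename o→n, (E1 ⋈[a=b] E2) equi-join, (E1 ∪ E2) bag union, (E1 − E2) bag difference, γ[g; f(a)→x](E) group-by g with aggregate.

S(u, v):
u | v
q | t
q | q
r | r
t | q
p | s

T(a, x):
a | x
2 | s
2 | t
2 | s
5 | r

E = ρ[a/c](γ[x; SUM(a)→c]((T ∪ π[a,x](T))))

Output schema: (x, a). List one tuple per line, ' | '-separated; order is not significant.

Row counts bottom-up:
  T → 4
  T → 4
  π[a,x](T) → 4
  (T ∪ π[a,x](T)) → 8
  γ[x; SUM(a)→c]((T ∪ π[a,x](T))) → 3
  ρ[a/c](γ[x; SUM(a)→c]((T ∪ π[a,x](T)))) → 3

== RESULT ==
x | a
r | 10
s | 8
t | 4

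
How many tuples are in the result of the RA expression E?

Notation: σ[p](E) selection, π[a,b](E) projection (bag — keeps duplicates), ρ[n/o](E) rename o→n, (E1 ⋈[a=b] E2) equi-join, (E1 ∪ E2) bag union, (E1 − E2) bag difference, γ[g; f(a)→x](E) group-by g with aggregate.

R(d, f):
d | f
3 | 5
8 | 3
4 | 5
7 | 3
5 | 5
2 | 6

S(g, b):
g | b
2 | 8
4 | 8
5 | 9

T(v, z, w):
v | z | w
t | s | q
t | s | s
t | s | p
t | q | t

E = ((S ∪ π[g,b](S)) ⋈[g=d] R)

Per-node cardinality:
  S → 3
  S → 3
  π[g,b](S) → 3
  (S ∪ π[g,b](S)) → 6
  R → 6
  ((S ∪ π[g,b](S)) ⋈[g=d] R) → 6

|E| = 6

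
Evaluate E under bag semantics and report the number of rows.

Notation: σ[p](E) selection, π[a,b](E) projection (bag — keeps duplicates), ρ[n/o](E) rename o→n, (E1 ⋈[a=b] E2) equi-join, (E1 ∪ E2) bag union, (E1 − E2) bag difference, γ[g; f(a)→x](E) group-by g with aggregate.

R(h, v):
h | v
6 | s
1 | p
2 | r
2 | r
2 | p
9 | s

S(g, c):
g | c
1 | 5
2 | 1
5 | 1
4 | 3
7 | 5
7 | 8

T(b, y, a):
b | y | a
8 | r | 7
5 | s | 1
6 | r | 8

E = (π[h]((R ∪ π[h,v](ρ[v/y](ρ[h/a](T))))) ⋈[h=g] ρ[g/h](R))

Stepwise |·|:
  R → 6
  T → 3
  ρ[h/a](T) → 3
  ρ[v/y](ρ[h/a](T)) → 3
  π[h,v](ρ[v/y](ρ[h/a](T))) → 3
  (R ∪ π[h,v](ρ[v/y](ρ[h/a](T)))) → 9
  π[h]((R ∪ π[h,v](ρ[v/y](ρ[h/a](T))))) → 9
  R → 6
  ρ[g/h](R) → 6
  (π[h]((R ∪ π[h,v](ρ[v/y](ρ[h/a](T))))) ⋈[h=g] ρ[g/h](R)) → 13

|E| = 13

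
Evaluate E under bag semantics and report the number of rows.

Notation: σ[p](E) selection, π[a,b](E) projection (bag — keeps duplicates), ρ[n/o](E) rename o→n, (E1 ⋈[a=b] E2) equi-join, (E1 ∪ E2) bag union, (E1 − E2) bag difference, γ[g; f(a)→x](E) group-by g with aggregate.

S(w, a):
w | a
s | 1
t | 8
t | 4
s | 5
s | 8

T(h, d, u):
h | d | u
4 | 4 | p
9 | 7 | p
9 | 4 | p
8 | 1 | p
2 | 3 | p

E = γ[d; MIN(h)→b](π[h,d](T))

Stepwise |·|:
  T → 5
  π[h,d](T) → 5
  γ[d; MIN(h)→b](π[h,d](T)) → 4

|E| = 4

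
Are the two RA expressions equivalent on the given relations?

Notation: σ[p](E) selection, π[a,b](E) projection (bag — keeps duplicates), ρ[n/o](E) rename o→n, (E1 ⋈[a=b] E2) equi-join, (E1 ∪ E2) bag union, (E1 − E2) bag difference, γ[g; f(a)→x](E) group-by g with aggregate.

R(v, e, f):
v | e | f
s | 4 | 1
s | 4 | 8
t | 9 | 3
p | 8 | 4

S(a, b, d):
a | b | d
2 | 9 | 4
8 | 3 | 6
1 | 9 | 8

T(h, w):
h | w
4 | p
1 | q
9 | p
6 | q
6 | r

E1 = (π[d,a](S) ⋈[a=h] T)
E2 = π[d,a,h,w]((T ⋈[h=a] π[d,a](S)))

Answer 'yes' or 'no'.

E1 stepwise |·|:
  S → 3
  π[d,a](S) → 3
  T → 5
  (π[d,a](S) ⋈[a=h] T) → 1
E2 stepwise |·|:
  T → 5
  S → 3
  π[d,a](S) → 3
  (T ⋈[h=a] π[d,a](S)) → 1
  π[d,a,h,w]((T ⋈[h=a] π[d,a](S))) → 1

E1 and E2 produce the same multiset:
d | a | h | w
8 | 1 | 1 | q

yes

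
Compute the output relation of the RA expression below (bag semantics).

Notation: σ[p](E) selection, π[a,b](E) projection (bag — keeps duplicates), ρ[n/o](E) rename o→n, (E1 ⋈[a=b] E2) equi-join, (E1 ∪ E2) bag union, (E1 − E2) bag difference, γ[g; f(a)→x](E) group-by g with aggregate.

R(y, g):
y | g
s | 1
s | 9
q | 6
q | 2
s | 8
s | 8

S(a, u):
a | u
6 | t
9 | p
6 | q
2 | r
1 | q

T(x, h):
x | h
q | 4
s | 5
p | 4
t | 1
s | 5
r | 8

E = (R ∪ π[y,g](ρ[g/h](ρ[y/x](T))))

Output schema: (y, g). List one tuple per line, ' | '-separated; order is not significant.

Per-node cardinality:
  R → 6
  T → 6
  ρ[y/x](T) → 6
  ρ[g/h](ρ[y/x](T)) → 6
  π[y,g](ρ[g/h](ρ[y/x](T))) → 6
  (R ∪ π[y,g](ρ[g/h](ρ[y/x](T)))) → 12

== RESULT ==
y | g
p | 4
q | 2
q | 4
q | 6
r | 8
s | 1
s | 5
s | 5
s | 8
s | 8
s | 9
t | 1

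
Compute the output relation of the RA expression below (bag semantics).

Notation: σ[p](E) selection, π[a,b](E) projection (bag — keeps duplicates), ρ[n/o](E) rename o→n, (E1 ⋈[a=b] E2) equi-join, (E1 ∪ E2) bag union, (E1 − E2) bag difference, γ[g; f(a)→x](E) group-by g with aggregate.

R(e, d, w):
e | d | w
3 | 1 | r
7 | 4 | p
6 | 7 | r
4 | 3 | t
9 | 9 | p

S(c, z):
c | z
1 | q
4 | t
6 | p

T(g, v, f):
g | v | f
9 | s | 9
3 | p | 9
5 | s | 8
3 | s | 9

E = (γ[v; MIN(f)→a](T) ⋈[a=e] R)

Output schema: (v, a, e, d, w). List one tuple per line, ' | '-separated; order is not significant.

Row counts bottom-up:
  T → 4
  γ[v; MIN(f)→a](T) → 2
  R → 5
  (γ[v; MIN(f)→a](T) ⋈[a=e] R) → 1

== RESULT ==
v | a | e | d | w
p | 9 | 9 | 9 | p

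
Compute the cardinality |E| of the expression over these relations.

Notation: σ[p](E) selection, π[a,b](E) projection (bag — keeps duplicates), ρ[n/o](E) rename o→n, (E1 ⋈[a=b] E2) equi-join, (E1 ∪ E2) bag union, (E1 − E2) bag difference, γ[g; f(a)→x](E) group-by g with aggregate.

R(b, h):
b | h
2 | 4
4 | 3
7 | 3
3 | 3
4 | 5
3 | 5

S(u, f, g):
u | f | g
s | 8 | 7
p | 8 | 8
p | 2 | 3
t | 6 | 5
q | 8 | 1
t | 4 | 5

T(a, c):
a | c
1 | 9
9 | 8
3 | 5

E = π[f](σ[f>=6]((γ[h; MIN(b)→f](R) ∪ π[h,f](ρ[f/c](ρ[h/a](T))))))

Stepwise |·|:
  R → 6
  γ[h; MIN(b)→f](R) → 3
  T → 3
  ρ[h/a](T) → 3
  ρ[f/c](ρ[h/a](T)) → 3
  π[h,f](ρ[f/c](ρ[h/a](T))) → 3
  (γ[h; MIN(b)→f](R) ∪ π[h,f](ρ[f/c](ρ[h/a](T)))) → 6
  σ[f>=6]((γ[h; MIN(b)→f](R) ∪ π[h,f](ρ[f/c](ρ[h/a](T))))) → 2
  π[f](σ[f>=6]((γ[h; MIN(b)→f](R) ∪ π[h,f](ρ[f/c](ρ[h/a](T)))))) → 2

|E| = 2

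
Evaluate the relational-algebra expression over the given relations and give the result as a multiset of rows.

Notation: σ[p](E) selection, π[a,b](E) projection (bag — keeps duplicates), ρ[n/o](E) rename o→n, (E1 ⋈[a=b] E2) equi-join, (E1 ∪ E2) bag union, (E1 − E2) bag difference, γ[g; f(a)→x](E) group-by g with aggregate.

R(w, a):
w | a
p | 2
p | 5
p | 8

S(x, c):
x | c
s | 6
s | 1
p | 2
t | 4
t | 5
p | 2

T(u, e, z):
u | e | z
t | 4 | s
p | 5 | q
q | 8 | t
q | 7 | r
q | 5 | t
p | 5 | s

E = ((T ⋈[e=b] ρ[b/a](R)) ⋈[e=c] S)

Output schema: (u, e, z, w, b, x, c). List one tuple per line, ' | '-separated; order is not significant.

Subexpression sizes:
  T → 6
  R → 3
  ρ[b/a](R) → 3
  (T ⋈[e=b] ρ[b/a](R)) → 4
  S → 6
  ((T ⋈[e=b] ρ[b/a](R)) ⋈[e=c] S) → 3

== RESULT ==
u | e | z | w | b | x | c
p | 5 | q | p | 5 | t | 5
p | 5 | s | p | 5 | t | 5
q | 5 | t | p | 5 | t | 5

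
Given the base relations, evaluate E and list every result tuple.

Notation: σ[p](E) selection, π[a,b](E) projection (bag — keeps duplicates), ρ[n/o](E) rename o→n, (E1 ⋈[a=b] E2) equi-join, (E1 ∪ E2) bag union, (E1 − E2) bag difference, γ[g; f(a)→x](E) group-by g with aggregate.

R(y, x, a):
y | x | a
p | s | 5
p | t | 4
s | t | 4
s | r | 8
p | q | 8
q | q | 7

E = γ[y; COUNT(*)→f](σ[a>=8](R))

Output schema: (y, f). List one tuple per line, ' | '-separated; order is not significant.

Stepwise |·|:
  R → 6
  σ[a>=8](R) → 2
  γ[y; COUNT(*)→f](σ[a>=8](R)) → 2

== RESULT ==
y | f
p | 1
s | 1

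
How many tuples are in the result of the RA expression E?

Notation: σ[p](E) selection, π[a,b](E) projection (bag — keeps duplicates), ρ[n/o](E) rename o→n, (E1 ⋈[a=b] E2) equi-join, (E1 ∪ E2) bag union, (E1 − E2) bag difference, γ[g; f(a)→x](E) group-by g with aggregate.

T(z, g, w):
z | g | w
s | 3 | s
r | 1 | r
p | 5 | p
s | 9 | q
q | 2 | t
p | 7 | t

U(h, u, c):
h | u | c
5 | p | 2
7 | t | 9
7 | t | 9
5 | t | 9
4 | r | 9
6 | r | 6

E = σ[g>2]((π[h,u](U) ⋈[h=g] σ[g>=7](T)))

Row counts bottom-up:
  U → 6
  π[h,u](U) → 6
  T → 6
  σ[g>=7](T) → 2
  (π[h,u](U) ⋈[h=g] σ[g>=7](T)) → 2
  σ[g>2]((π[h,u](U) ⋈[h=g] σ[g>=7](T))) → 2

|E| = 2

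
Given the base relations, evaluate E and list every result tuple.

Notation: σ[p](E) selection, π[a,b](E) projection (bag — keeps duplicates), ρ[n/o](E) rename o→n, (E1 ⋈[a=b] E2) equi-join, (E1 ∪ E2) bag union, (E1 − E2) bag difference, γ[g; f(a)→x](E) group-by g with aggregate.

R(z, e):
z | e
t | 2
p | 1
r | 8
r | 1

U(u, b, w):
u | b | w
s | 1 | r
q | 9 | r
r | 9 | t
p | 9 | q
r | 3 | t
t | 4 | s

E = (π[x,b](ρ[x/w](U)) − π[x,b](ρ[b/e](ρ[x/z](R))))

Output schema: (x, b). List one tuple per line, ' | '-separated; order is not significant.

Row counts bottom-up:
  U → 6
  ρ[x/w](U) → 6
  π[x,b](ρ[x/w](U)) → 6
  R → 4
  ρ[x/z](R) → 4
  ρ[b/e](ρ[x/z](R)) → 4
  π[x,b](ρ[b/e](ρ[x/z](R))) → 4
  (π[x,b](ρ[x/w](U)) − π[x,b](ρ[b/e](ρ[x/z](R)))) → 5

== RESULT ==
x | b
q | 9
r | 9
s | 4
t | 3
t | 9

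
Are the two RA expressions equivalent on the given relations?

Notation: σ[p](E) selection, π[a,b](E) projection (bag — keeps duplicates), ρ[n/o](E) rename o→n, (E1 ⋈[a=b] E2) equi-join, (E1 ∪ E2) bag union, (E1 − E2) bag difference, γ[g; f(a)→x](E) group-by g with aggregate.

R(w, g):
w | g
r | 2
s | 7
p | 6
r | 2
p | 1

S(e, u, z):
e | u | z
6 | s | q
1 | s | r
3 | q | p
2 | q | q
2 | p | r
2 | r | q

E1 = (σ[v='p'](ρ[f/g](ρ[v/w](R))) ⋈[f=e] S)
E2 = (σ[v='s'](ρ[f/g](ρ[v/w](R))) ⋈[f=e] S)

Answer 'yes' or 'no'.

E1 stepwise |·|:
  R → 5
  ρ[v/w](R) → 5
  ρ[f/g](ρ[v/w](R)) → 5
  σ[v='p'](ρ[f/g](ρ[v/w](R))) → 2
  S → 6
  (σ[v='p'](ρ[f/g](ρ[v/w](R))) ⋈[f=e] S) → 2
E2 stepwise |·|:
  R → 5
  ρ[v/w](R) → 5
  ρ[f/g](ρ[v/w](R)) → 5
  σ[v='s'](ρ[f/g](ρ[v/w](R))) → 1
  S → 6
  (σ[v='s'](ρ[f/g](ρ[v/w](R))) ⋈[f=e] S) → 0

E1 result:
v | f | e | u | z
p | 1 | 1 | s | r
p | 6 | 6 | s | q
E2 result:
v | f | e | u | z
(0 rows)
Witness: ('p', 1, 1, 's', 'r') appears 1× in E1 but 0× in E2.

no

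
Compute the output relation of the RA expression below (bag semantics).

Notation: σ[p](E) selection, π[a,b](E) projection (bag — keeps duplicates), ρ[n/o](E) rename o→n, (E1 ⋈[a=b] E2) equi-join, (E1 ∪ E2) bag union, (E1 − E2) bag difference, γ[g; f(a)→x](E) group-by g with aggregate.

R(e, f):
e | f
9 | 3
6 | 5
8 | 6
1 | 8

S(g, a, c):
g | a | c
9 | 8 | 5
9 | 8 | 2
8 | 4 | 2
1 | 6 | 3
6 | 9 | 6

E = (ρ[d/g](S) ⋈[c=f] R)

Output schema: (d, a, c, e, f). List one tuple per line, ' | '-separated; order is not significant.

Stepwise |·|:
  S → 5
  ρ[d/g](S) → 5
  R → 4
  (ρ[d/g](S) ⋈[c=f] R) → 3

== RESULT ==
d | a | c | e | f
1 | 6 | 3 | 9 | 3
6 | 9 | 6 | 8 | 6
9 | 8 | 5 | 6 | 5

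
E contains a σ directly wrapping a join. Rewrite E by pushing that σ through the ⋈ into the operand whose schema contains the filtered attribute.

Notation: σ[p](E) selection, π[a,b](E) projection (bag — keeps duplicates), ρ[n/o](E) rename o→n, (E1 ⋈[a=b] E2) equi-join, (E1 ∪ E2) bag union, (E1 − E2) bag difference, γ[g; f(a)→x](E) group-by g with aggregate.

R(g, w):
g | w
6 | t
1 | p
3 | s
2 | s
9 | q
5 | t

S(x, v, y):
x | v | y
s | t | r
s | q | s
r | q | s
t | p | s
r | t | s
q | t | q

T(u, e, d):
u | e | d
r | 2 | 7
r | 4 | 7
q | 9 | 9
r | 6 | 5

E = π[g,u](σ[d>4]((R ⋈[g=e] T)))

σ filters on d, owned by the right side.
E' = π[g,u]((R ⋈[g=e] σ[d>4](T)))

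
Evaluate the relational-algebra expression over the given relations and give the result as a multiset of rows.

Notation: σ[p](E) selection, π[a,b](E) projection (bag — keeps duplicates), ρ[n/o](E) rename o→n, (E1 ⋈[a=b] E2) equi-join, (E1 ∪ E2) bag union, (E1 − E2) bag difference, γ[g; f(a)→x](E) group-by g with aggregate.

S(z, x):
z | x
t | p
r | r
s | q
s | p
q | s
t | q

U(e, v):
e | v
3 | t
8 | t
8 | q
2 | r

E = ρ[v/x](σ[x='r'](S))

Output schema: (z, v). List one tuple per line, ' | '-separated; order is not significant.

Row counts bottom-up:
  S → 6
  σ[x='r'](S) → 1
  ρ[v/x](σ[x='r'](S)) → 1

== RESULT ==
z | v
r | r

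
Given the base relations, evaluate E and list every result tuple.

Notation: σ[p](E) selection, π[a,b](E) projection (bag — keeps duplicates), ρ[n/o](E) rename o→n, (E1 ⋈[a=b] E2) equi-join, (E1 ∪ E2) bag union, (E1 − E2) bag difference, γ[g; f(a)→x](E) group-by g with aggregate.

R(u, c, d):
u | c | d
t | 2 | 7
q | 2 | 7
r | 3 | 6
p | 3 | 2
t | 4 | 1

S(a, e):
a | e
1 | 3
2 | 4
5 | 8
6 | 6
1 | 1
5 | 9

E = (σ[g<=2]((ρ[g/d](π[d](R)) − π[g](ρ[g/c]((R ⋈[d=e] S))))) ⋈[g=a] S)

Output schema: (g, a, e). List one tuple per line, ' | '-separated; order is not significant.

Per-node cardinality:
  R → 5
  π[d](R) → 5
  ρ[g/d](π[d](R)) → 5
  R → 5
  S → 6
  (R ⋈[d=e] S) → 2
  ρ[g/c]((R ⋈[d=e] S)) → 2
  π[g](ρ[g/c]((R ⋈[d=e] S))) → 2
  (ρ[g/d](π[d](R)) − π[g](ρ[g/c]((R ⋈[d=e] S)))) → 5
  σ[g<=2]((ρ[g/d](π[d](R)) − π[g](ρ[g/c]((R ⋈[d=e] S))))) → 2
  S → 6
  (σ[g<=2]((ρ[g/d](π[d](R)) − π[g](ρ[g/c]((R ⋈[d=e] S))))) ⋈[g=a] S) → 3

== RESULT ==
g | a | e
1 | 1 | 1
1 | 1 | 3
2 | 2 | 4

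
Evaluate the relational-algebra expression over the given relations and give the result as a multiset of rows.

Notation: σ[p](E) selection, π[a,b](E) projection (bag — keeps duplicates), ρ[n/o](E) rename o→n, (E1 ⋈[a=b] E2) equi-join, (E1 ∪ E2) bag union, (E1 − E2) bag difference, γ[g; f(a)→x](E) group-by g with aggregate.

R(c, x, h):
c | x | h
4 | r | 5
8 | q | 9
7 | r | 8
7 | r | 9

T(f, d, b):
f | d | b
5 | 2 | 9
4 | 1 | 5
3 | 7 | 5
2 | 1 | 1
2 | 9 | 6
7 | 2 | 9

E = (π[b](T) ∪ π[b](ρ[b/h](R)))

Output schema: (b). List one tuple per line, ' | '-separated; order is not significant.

Stepwise |·|:
  T → 6
  π[b](T) → 6
  R → 4
  ρ[b/h](R) → 4
  π[b](ρ[b/h](R)) → 4
  (π[b](T) ∪ π[b](ρ[b/h](R))) → 10

== RESULT ==
b
1
5
5
5
6
8
9
9
9
9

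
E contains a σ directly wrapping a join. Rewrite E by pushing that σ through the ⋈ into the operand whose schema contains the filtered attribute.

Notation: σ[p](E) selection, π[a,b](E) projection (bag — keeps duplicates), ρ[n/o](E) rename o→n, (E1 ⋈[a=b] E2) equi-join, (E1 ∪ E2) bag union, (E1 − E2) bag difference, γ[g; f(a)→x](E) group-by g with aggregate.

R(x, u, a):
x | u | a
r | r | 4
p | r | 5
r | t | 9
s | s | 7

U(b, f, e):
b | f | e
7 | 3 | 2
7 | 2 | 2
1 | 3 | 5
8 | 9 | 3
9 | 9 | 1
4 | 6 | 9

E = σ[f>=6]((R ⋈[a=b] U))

σ filters on f, owned by the right side.
E' = (R ⋈[a=b] σ[f>=6](U))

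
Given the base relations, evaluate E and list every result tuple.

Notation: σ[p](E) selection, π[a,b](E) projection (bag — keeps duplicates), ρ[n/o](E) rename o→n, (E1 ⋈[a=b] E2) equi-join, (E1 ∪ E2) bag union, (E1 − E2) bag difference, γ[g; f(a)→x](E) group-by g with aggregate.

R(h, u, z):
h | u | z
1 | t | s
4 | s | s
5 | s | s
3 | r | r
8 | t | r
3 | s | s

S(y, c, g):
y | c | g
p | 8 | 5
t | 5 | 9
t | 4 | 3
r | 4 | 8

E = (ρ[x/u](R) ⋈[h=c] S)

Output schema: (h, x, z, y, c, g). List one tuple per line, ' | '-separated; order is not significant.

Per-node cardinality:
  R → 6
  ρ[x/u](R) → 6
  S → 4
  (ρ[x/u](R) ⋈[h=c] S) → 4

== RESULT ==
h | x | z | y | c | g
4 | s | s | r | 4 | 8
4 | s | s | t | 4 | 3
5 | s | s | t | 5 | 9
8 | t | r | p | 8 | 5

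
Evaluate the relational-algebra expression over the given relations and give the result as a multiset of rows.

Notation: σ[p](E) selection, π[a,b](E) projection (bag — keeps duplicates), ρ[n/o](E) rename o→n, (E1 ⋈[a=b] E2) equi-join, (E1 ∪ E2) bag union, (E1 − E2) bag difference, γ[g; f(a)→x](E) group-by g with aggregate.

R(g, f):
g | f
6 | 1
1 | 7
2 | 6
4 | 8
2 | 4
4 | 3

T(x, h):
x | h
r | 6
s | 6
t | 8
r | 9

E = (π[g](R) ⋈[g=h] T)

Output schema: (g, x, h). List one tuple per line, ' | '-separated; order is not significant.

Subexpression sizes:
  R → 6
  π[g](R) → 6
  T → 4
  (π[g](R) ⋈[g=h] T) → 2

== RESULT ==
g | x | h
6 | r | 6
6 | s | 6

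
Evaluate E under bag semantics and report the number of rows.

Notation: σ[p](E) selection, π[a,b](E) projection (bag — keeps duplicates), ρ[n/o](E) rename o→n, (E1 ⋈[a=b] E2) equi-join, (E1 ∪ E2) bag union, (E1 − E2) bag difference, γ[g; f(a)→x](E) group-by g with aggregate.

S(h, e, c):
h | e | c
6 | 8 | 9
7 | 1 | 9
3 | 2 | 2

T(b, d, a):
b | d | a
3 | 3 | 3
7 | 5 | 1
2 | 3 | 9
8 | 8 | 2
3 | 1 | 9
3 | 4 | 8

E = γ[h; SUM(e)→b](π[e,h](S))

Per-node cardinality:
  S → 3
  π[e,h](S) → 3
  γ[h; SUM(e)→b](π[e,h](S)) → 3

|E| = 3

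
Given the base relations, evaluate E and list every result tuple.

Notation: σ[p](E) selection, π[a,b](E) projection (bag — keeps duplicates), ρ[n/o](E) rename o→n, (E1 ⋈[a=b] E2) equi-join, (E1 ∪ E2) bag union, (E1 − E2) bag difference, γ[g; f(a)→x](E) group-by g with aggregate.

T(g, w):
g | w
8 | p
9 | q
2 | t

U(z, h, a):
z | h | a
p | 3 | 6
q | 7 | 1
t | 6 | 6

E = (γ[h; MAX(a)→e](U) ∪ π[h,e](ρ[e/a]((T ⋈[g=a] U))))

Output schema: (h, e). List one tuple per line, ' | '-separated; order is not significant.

Stepwise |·|:
  U → 3
  γ[h; MAX(a)→e](U) → 3
  T → 3
  U → 3
  (T ⋈[g=a] U) → 0
  ρ[e/a]((T ⋈[g=a] U)) → 0
  π[h,e](ρ[e/a]((T ⋈[g=a] U))) → 0
  (γ[h; MAX(a)→e](U) ∪ π[h,e](ρ[e/a]((T ⋈[g=a] U)))) → 3

== RESULT ==
h | e
3 | 6
6 | 6
7 | 1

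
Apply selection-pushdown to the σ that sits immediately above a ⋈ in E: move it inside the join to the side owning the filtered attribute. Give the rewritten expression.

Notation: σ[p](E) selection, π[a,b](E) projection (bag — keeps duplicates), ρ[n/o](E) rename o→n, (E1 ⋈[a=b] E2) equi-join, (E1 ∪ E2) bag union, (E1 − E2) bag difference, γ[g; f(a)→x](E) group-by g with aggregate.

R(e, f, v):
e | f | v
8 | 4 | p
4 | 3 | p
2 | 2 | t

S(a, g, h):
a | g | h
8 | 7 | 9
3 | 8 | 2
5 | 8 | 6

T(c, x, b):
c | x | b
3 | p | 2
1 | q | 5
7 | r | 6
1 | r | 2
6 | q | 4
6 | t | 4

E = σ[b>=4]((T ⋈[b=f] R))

σ filters on b, owned by the left side.
E' = (σ[b>=4](T) ⋈[b=f] R)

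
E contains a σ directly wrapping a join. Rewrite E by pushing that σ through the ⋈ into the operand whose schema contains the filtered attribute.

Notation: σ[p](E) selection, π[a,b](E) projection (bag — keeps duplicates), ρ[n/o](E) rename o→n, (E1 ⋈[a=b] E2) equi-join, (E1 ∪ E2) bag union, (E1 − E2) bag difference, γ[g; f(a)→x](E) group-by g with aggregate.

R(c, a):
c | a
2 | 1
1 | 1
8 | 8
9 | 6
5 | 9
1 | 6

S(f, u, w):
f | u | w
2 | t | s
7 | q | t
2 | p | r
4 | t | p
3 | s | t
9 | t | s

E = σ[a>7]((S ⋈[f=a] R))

σ filters on a, owned by the right side.
E' = (S ⋈[f=a] σ[a>7](R))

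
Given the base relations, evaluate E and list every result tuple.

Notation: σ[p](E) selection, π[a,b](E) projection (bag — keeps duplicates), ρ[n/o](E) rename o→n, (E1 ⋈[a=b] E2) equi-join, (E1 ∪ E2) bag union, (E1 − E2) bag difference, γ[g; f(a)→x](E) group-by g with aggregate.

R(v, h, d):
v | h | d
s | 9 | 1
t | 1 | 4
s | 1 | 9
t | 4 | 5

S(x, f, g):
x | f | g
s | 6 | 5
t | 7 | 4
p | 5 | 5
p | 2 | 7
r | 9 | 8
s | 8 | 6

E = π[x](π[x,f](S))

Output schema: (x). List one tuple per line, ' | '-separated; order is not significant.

Per-node cardinality:
  S → 6
  π[x,f](S) → 6
  π[x](π[x,f](S)) → 6

== RESULT ==
x
p
p
r
s
s
t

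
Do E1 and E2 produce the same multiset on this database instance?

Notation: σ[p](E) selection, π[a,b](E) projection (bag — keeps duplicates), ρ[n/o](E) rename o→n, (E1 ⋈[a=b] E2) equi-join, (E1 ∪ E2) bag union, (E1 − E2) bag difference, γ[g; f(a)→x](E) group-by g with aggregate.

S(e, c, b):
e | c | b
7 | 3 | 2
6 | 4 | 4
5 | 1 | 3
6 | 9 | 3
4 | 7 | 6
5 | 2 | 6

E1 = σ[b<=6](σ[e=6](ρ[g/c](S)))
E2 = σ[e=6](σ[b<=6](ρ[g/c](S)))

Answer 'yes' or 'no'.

E1 per-node cardinality:
  S → 6
  ρ[g/c](S) → 6
  σ[e=6](ρ[g/c](S)) → 2
  σ[b<=6](σ[e=6](ρ[g/c](S))) → 2
E2 per-node cardinality:
  S → 6
  ρ[g/c](S) → 6
  σ[b<=6](ρ[g/c](S)) → 6
  σ[e=6](σ[b<=6](ρ[g/c](S))) → 2

E1 and E2 produce the same multiset:
e | g | b
6 | 4 | 4
6 | 9 | 3

yes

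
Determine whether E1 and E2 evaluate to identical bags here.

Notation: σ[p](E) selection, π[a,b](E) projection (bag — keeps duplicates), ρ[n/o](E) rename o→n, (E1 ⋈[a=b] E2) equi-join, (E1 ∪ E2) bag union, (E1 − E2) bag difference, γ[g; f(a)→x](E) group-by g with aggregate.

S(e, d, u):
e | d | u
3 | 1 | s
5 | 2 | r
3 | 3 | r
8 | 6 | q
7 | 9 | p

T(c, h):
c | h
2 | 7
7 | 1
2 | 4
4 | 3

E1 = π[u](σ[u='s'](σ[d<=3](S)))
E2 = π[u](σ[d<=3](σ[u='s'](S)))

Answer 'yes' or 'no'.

E1 per-node cardinality:
  S → 5
  σ[d<=3](S) → 3
  σ[u='s'](σ[d<=3](S)) → 1
  π[u](σ[u='s'](σ[d<=3](S))) → 1
E2 per-node cardinality:
  S → 5
  σ[u='s'](S) → 1
  σ[d<=3](σ[u='s'](S)) → 1
  π[u](σ[d<=3](σ[u='s'](S))) → 1

E1 and E2 produce the same multiset:
u
s

yes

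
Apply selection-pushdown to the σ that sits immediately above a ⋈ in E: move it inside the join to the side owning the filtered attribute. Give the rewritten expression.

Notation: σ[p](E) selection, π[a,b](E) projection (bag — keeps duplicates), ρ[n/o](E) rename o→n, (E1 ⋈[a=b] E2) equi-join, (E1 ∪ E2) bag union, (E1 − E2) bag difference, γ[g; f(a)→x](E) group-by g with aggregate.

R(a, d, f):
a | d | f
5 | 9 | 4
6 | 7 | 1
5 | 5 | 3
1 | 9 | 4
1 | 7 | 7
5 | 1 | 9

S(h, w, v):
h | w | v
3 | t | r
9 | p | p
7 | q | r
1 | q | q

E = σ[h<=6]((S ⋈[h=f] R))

σ filters on h, owned by the left side.
E' = (σ[h<=6](S) ⋈[h=f] R)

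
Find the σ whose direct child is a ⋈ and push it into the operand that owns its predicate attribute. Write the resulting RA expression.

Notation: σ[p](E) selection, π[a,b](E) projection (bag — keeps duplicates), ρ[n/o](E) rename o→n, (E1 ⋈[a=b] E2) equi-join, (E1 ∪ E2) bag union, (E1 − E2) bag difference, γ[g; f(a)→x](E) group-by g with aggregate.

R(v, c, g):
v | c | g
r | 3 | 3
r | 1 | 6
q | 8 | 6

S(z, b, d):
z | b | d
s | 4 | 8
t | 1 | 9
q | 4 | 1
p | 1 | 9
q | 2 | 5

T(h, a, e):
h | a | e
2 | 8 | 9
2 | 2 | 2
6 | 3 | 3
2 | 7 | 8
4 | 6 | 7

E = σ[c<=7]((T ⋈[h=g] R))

σ filters on c, owned by the right side.
E' = (T ⋈[h=g] σ[c<=7](R))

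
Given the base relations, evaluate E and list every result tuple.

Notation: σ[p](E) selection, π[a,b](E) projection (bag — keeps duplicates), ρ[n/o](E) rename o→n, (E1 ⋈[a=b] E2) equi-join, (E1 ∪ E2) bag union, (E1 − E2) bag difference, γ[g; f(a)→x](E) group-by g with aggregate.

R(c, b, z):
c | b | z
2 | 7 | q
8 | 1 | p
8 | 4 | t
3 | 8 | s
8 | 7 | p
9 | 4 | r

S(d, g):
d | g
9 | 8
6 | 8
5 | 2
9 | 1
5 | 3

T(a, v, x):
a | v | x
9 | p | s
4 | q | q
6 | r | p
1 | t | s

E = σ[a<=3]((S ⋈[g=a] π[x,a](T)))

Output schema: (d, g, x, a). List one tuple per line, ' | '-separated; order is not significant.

Subexpression sizes:
  S → 5
  T → 4
  π[x,a](T) → 4
  (S ⋈[g=a] π[x,a](T)) → 1
  σ[a<=3]((S ⋈[g=a] π[x,a](T))) → 1

== RESULT ==
d | g | x | a
9 | 1 | s | 1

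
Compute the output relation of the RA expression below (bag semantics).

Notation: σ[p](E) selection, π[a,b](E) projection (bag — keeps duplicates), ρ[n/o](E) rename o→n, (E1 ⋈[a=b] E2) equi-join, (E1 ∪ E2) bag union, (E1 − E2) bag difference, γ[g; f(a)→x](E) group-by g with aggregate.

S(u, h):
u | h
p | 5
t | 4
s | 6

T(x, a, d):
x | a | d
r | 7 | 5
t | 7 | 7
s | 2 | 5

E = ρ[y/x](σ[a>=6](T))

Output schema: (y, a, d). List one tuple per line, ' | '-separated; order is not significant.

Subexpression sizes:
  T → 3
  σ[a>=6](T) → 2
  ρ[y/x](σ[a>=6](T)) → 2

== RESULT ==
y | a | d
r | 7 | 5
t | 7 | 7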